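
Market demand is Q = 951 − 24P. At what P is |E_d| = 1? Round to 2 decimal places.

For linear demand Q = a − bP, E = −bP/(a − bP). |E| = 1 ⇒ bP = a − bP ⇒ P = a/(2b).
P = 951/(2·24) ≈ 19.81.

19.81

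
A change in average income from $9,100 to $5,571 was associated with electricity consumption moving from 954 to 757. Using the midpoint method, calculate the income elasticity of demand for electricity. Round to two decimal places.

0.48

%ΔQ = (757 − 954)/[(954+757)/2] = -197/855.5 ≈ -0.2303.
%ΔI = (5,571 − 9,100)/[(9,100+5,571)/2] = -3529/7335.5 ≈ -0.4811.
E_I = %ΔQ/%ΔI ≈ 0.48.
E_I ∈ (0,1): normal good (necessity).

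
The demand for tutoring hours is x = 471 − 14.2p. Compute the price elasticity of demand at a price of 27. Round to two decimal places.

-4.38

At p = 27, x = 87.6.
dx/dp = −14.2.
Point elasticity E = (dx/dp)·(p/x) = -14.2 × 27/87.6 ≈ -4.38.
|E| > 1, so demand is elastic at this price.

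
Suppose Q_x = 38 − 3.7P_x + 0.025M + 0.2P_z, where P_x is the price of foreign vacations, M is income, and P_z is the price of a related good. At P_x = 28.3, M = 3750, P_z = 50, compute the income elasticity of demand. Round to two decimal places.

Substituting, Q_x = 38 − 3.7(28.3) + 0.025(3750) + 0.2(50) = 38 − 104.71 + 93.75 + 10 = 37.04.
∂Q_x/∂M = +0.025, so E_I = 0.025·(3750/37.04) ≈ 2.53.
E_I > 1: normal good (luxury).

2.53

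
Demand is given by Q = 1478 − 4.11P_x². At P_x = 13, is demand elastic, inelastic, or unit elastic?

At P_x = 13, Q = 783.41.
dQ/dP_x = −2·4.11·P_x = −106.86.
Point elasticity E = (dQ/dP_x)·(P_x/Q) = -106.86 × 13/783.41 ≈ -1.773.
|E| ≈ 1.773 > 1, so demand is elastic.

elastic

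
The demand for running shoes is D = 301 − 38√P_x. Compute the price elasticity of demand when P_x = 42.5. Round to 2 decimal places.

At P_x = 42.5, D = 53.2703.
dD/dP_x = −38/(2√P_x) = −38/(2·6.5192).
Point elasticity E = (dD/dP_x)·(P_x/D) = -2.9145 × 42.5/53.2703 ≈ -2.33.
|E| > 1, so demand is elastic at this price.

-2.33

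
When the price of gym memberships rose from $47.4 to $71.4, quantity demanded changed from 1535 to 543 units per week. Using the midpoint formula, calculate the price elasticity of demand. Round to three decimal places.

-2.363

%ΔQ = (543 − 1535)/[(1535 + 543)/2] = -992/1039 ≈ -0.9548.
%Δp = (71.4 − 47.4)/[(47.4 + 71.4)/2] = 24/59.4 ≈ 0.4040.
Arc elasticity E = %ΔQ/%Δp ≈ -0.9548/0.4040 ≈ -2.363.
|E| > 1: demand is elastic over this range.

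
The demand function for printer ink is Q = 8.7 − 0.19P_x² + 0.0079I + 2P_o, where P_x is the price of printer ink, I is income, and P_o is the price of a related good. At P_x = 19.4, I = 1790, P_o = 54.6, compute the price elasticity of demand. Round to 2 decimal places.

Substituting, Q = 8.7 − 0.19(19.4)² + 0.0079(1790) + 2(54.6) = 8.7 − 71.5084 + 14.141 + 109.2 = 60.5326.
∂Q/∂P_x = −2·0.19·P_x = -7.372, so E_p = -7.372·(19.4/60.5326) ≈ -2.36.
|E_p| > 1: demand is elastic.

-2.36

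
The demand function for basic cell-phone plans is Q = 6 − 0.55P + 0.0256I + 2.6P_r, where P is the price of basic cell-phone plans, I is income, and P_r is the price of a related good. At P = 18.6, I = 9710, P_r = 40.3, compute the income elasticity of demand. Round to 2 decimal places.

At the given point, Q = 6 − 0.55(18.6) + 0.0256(9710) + 2.6(40.3) = 6 − 10.23 + 248.576 + 104.78 = 349.126.
∂Q/∂I = +0.0256, so E_I = 0.0256·(9710/349.126) ≈ 0.71.
E_I ∈ (0,1): normal good (necessity).

0.71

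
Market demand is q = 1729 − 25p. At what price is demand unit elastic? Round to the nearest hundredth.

34.58

For linear demand q = a − bp, E = −bp/(a − bp). |E| = 1 ⇒ bp = a − bp ⇒ p = a/(2b).
p = 1729/(2·25) = 34.58.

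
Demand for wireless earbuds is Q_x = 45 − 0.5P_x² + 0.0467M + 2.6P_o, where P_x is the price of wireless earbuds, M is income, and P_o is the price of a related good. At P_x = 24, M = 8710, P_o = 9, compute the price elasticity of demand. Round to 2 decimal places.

First evaluate Q_x: 45 − 0.5(24)² + 0.0467(8710) + 2.6(9) = 45 − 288 + 406.757 + 23.4 = 187.157.
∂Q_x/∂P_x = −2·0.5·P_x = -24, so E_p = -24·(24/187.157) ≈ -3.08.
|E_p| > 1: demand is elastic.

-3.08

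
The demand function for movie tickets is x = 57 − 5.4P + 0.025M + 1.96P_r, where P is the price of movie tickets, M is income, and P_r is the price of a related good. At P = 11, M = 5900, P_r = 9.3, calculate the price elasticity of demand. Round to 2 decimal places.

First evaluate x: 57 − 5.4(11) + 0.025(5900) + 1.96(9.3) = 57 − 59.4 + 147.5 + 18.228 = 163.328.
∂x/∂P = −5.4, so E_p = (−5.4)·(11/163.328) ≈ -0.36.
|E_p| < 1: demand is inelastic.

-0.36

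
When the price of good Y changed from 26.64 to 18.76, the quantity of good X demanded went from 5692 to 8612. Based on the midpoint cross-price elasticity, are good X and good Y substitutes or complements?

complements

%ΔQ_x = (8612 − 5692)/[(5692+8612)/2] = 2920/7152 ≈ 0.4083.
%ΔP_y = (18.76 − 26.64)/[(26.64+18.76)/2] ≈ -0.3471.
E_xy = 0.4083/-0.3471 ≈ -1.176.
E_xy < 0, so the goods are complements.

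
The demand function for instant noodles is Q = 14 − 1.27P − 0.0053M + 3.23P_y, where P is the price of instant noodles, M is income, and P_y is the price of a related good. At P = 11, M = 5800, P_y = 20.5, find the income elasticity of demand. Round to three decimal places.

-0.866

Substituting, Q = 14 − 1.27(11) − 0.0053(5800) + 3.23(20.5) = 14 − 13.97 − 30.74 + 66.215 = 35.505.
∂Q/∂M = −0.0053, so E_I = -0.0053·(5800/35.505) ≈ -0.866.
E_I < 0: inferior good.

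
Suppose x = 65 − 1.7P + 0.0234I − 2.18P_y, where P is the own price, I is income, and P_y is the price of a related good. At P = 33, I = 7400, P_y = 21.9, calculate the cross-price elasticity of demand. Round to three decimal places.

x = 65 − 1.7(33) + 0.0234(7400) − 2.18(21.9) = 65 − 56.1 + 173.16 − 47.742 = 134.318.
∂x/∂P_y = −2.18, so E_xy = -2.18·(21.9/134.318) ≈ -0.355.
E_xy < 0: the goods are complements.

-0.355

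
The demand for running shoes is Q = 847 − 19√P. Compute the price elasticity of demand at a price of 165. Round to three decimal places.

At P = 165, Q = 602.9406.
dQ/dP = −19/(2√P) = −19/(2·12.8452).
Point elasticity E = (dQ/dP)·(P/Q) = -0.7396 × 165/602.9406 ≈ -0.202.
|E| < 1, so demand is inelastic at this price.

-0.202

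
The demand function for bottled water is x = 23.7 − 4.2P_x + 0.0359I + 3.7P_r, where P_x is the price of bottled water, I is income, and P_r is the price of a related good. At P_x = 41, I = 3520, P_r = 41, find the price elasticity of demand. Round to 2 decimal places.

Substituting, x = 23.7 − 4.2(41) + 0.0359(3520) + 3.7(41) = 23.7 − 172.2 + 126.368 + 151.7 = 129.568.
∂x/∂P_x = −4.2, so E_p = (−4.2)·(41/129.568) ≈ -1.33.
|E_p| > 1: demand is elastic.

-1.33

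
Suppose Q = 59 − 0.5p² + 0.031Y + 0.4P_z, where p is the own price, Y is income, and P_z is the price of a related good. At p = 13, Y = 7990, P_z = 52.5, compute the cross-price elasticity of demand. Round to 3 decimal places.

Evaluating quantity at (p, Y, P_z) gives Q = 59 − 0.5(13)² + 0.031(7990) + 0.4(52.5) = 59 − 84.5 + 247.69 + 21 = 243.19.
∂Q/∂P_z = +0.4, so E_xy = 0.4·(52.5/243.19) ≈ 0.086.
E_xy > 0: the goods are substitutes.

0.086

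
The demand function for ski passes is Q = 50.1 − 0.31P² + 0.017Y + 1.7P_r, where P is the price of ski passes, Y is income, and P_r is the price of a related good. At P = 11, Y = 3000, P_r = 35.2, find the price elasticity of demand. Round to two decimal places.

-0.61

At the given point, Q = 50.1 − 0.31(11)² + 0.017(3000) + 1.7(35.2) = 50.1 − 37.51 + 51 + 59.84 = 123.43.
∂Q/∂P = −2·0.31·P = -6.82, so E_p = -6.82·(11/123.43) ≈ -0.61.
|E_p| < 1: demand is inelastic.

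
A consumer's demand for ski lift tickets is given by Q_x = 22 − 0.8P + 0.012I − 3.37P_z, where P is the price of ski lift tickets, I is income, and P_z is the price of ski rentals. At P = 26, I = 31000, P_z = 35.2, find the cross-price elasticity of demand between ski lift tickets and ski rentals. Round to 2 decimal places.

-0.47

Substituting, Q_x = 22 − 0.8(26) + 0.012(31000) − 3.37(35.2) = 22 − 20.8 + 372 − 118.624 = 254.576.
∂Q_x/∂P_z = −3.37, so E_xy = -3.37·(35.2/254.576) ≈ -0.47.
E_xy < 0: the goods are complements.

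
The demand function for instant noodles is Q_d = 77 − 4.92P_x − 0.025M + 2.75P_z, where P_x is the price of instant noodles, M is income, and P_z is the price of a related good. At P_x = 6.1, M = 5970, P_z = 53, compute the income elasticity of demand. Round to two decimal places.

Evaluating quantity at (P_x, M, P_z) gives Q_d = 77 − 4.92(6.1) − 0.025(5970) + 2.75(53) = 77 − 30.012 − 149.25 + 145.75 = 43.488.
∂Q_d/∂M = −0.025, so E_I = -0.025·(5970/43.488) ≈ -3.43.
E_I < 0: inferior good.

-3.43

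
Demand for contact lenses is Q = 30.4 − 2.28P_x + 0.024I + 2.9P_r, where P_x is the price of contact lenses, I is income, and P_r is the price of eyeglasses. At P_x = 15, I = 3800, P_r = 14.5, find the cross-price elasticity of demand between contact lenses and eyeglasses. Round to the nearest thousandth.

0.325

Q = 30.4 − 2.28(15) + 0.024(3800) + 2.9(14.5) = 30.4 − 34.2 + 91.2 + 42.05 = 129.45.
∂Q/∂P_r = +2.9, so E_xy = 2.9·(14.5/129.45) ≈ 0.325.
E_xy > 0: the goods are substitutes.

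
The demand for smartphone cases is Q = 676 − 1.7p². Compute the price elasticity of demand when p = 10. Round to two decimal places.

-0.67

At p = 10, Q = 506.
dQ/dp = −2·1.7·p = −34.
Point elasticity E = (dQ/dp)·(p/Q) = -34 × 10/506 ≈ -0.67.
|E| < 1, so demand is inelastic at this price.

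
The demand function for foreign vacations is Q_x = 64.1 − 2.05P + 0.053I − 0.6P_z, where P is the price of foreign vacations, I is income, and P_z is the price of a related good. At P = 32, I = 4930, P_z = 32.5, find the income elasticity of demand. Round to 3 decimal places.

1.087

Evaluating quantity at (P, I, P_z) gives Q_x = 64.1 − 2.05(32) + 0.053(4930) − 0.6(32.5) = 64.1 − 65.6 + 261.29 − 19.5 = 240.29.
∂Q_x/∂I = +0.053, so E_I = 0.053·(4930/240.29) ≈ 1.087.
E_I > 1: normal good (luxury).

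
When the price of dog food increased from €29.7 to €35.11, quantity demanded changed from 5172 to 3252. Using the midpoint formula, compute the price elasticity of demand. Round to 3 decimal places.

-2.730

%Δq = (3252 − 5172)/[(5172 + 3252)/2] = -1920/4212 ≈ -0.4558.
%Δp = (35.11 − 29.7)/[(29.7 + 35.11)/2] = 5.41/32.405 ≈ 0.1669.
Arc elasticity E = %Δq/%Δp ≈ -0.4558/0.1669 ≈ -2.730.
|E| > 1: demand is elastic over this range.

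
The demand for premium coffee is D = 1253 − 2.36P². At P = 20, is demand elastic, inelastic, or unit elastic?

At P = 20, D = 309.
dD/dP = −2·2.36·P = −94.4.
Point elasticity E = (dD/dP)·(P/D) = -94.4 × 20/309 ≈ -6.110.
|E| ≈ 6.110 > 1, so demand is elastic.

elastic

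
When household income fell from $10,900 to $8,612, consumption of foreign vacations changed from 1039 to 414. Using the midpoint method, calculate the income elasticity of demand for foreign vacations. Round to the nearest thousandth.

%ΔQ = (414 − 1039)/[(1039+414)/2] = -625/726.5 ≈ -0.8603.
%ΔY = (8,612 − 10,900)/[(10,900+8,612)/2] = -2288/9756 ≈ -0.2345.
E_I = %ΔQ/%ΔY ≈ 3.668.
E_I > 1: normal good (luxury).

3.668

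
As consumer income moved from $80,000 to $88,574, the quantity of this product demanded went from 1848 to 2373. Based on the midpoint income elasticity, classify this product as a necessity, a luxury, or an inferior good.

luxury

%ΔQ = (2373 − 1848)/[(1848+2373)/2] = 525/2110.5 ≈ 0.2488.
%ΔI = (88,574 − 80,000)/[(80,000+88,574)/2] = 8574/84287 ≈ 0.1017.
E_I = %ΔQ/%ΔI ≈ 2.445.
E_I > 1: normal good (luxury).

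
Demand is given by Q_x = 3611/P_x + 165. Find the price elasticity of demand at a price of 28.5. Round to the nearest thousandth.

At P_x = 28.5, Q_x = 291.7018.
dQ_x/dP_x = −3611/P_x² = −4.4457.
Point elasticity E = (dQ_x/dP_x)·(P_x/Q_x) = -4.4457 × 28.5/291.7018 ≈ -0.434.
|E| < 1, so demand is inelastic at this price.

-0.434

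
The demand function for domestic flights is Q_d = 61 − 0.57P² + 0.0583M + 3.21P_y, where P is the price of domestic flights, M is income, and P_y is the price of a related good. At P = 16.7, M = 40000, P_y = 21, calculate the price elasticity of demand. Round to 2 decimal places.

Evaluating quantity at (P, M, P_y) gives Q_d = 61 − 0.57(16.7)² + 0.0583(40000) + 3.21(21) = 61 − 158.9673 + 2332 + 67.41 = 2301.4427.
∂Q_d/∂P = −2·0.57·P = -19.038, so E_p = -19.038·(16.7/2301.4427) ≈ -0.14.
|E_p| < 1: demand is inelastic.

-0.14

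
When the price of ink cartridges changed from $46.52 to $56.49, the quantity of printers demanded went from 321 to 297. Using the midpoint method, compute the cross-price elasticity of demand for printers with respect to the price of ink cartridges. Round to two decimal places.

-0.40

%ΔQ_x = (297 − 321)/[(321+297)/2] = -24/309 ≈ -0.0777.
%ΔP_y = (56.49 − 46.52)/[(46.52+56.49)/2] ≈ 0.1936.
E_xy = -0.0777/0.1936 ≈ -0.40.
E_xy < 0, so printers and ink cartridges are complements.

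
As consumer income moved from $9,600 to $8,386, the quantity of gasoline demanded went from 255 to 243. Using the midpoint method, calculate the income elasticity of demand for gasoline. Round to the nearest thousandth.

0.357

%ΔQ = (243 − 255)/[(255+243)/2] = -12/249 ≈ -0.0482.
%ΔM = (8,386 − 9,600)/[(9,600+8,386)/2] = -1214/8993 ≈ -0.1350.
E_I = %ΔQ/%ΔM ≈ 0.357.
E_I ∈ (0,1): normal good (necessity).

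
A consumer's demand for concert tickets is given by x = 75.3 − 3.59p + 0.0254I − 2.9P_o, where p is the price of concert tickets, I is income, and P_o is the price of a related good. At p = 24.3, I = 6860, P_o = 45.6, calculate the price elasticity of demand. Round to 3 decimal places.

-2.901

x = 75.3 − 3.59(24.3) + 0.0254(6860) − 2.9(45.6) = 75.3 − 87.237 + 174.244 − 132.24 = 30.067.
∂x/∂p = −3.59, so E_p = (−3.59)·(24.3/30.067) ≈ -2.901.
|E_p| > 1: demand is elastic.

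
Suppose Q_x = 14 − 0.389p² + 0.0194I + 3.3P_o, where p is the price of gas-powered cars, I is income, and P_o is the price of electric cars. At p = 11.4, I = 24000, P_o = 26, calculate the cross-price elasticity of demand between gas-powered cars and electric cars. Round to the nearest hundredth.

0.17

At the given point, Q_x = 14 − 0.389(11.4)² + 0.0194(24000) + 3.3(26) = 14 − 50.5544 + 465.6 + 85.8 = 514.8456.
∂Q_x/∂P_o = +3.3, so E_xy = 3.3·(26/514.8456) ≈ 0.17.
E_xy > 0: the goods are substitutes.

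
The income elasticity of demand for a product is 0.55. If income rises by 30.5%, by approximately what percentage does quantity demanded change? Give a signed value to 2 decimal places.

16.78

%ΔQ ≈ E × %ΔI = (0.55) × (30.5%) ≈ 16.78%.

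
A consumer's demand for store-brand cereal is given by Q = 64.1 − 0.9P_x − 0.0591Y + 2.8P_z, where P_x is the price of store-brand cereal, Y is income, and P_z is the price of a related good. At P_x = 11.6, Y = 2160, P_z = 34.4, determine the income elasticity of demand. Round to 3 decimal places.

-5.718

Substituting, Q = 64.1 − 0.9(11.6) − 0.0591(2160) + 2.8(34.4) = 64.1 − 10.44 − 127.656 + 96.32 = 22.324.
∂Q/∂Y = −0.0591, so E_I = -0.0591·(2160/22.324) ≈ -5.718.
E_I < 0: inferior good.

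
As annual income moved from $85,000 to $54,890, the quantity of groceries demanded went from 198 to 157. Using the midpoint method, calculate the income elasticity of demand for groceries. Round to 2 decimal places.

%ΔQ = (157 − 198)/[(198+157)/2] = -41/177.5 ≈ -0.2310.
%ΔI = (54,890 − 85,000)/[(85,000+54,890)/2] = -30110/69945 ≈ -0.4305.
E_I = %ΔQ/%ΔI ≈ 0.54.
E_I ∈ (0,1): normal good (necessity).

0.54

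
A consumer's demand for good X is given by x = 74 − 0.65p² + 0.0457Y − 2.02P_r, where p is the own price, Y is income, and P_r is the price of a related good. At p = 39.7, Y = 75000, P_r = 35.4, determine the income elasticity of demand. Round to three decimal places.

1.425

x = 74 − 0.65(39.7)² + 0.0457(75000) − 2.02(35.4) = 74 − 1024.4585 + 3427.5 − 71.508 = 2405.5335.
∂x/∂Y = +0.0457, so E_I = 0.0457·(75000/2405.5335) ≈ 1.425.
E_I > 1: normal good (luxury).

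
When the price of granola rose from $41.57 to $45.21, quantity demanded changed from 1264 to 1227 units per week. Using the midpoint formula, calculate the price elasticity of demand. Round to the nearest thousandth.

-0.354

%Δq = (1227 − 1264)/[(1264 + 1227)/2] = -37/1245.5 ≈ -0.0297.
%Δp = (45.21 − 41.57)/[(41.57 + 45.21)/2] = 3.64/43.39 ≈ 0.0839.
Arc elasticity E = %Δq/%Δp ≈ -0.0297/0.0839 ≈ -0.354.
|E| < 1: demand is inelastic over this range.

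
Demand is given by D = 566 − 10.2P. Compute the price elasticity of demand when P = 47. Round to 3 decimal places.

-5.536

At P = 47, D = 86.6.
dD/dP = −10.2.
Point elasticity E = (dD/dP)·(P/D) = -10.2 × 47/86.6 ≈ -5.536.
|E| > 1, so demand is elastic at this price.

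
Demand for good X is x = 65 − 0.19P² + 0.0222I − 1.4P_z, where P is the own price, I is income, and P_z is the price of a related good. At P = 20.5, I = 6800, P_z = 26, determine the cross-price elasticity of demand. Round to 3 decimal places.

At the given point, x = 65 − 0.19(20.5)² + 0.0222(6800) − 1.4(26) = 65 − 79.8475 + 150.96 − 36.4 = 99.7125.
∂x/∂P_z = −1.4, so E_xy = -1.4·(26/99.7125) ≈ -0.365.
E_xy < 0: the goods are complements.

-0.365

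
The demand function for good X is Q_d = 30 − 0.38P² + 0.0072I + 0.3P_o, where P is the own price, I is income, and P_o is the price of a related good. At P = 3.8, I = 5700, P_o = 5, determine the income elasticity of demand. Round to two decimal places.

0.61

Substituting, Q_d = 30 − 0.38(3.8)² + 0.0072(5700) + 0.3(5) = 30 − 5.4872 + 41.04 + 1.5 = 67.0528.
∂Q_d/∂I = +0.0072, so E_I = 0.0072·(5700/67.0528) ≈ 0.61.
E_I ∈ (0,1): normal good (necessity).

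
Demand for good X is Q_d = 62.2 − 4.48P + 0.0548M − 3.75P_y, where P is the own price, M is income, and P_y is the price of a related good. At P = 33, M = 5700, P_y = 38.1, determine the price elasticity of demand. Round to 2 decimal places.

Substituting, Q_d = 62.2 − 4.48(33) + 0.0548(5700) − 3.75(38.1) = 62.2 − 147.84 + 312.36 − 142.875 = 83.845.
∂Q_d/∂P = −4.48, so E_p = (−4.48)·(33/83.845) ≈ -1.76.
|E_p| > 1: demand is elastic.

-1.76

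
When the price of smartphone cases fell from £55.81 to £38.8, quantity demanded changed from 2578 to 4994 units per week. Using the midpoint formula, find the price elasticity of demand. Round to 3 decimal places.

%Δq = (4994 − 2578)/[(2578 + 4994)/2] = 2416/3786 ≈ 0.6381.
%ΔP = (38.8 − 55.81)/[(55.81 + 38.8)/2] = -17.01/47.305 ≈ -0.3596.
Arc elasticity E = %Δq/%ΔP ≈ 0.6381/-0.3596 ≈ -1.775.
|E| > 1: demand is elastic over this range.

-1.775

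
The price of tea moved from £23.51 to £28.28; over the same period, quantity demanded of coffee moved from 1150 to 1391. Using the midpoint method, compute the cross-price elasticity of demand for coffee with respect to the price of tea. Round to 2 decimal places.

%ΔQ_x = (1391 − 1150)/[(1150+1391)/2] = 241/1270.5 ≈ 0.1897.
%ΔP_y = (28.28 − 23.51)/[(23.51+28.28)/2] ≈ 0.1842.
E_xy = 0.1897/0.1842 ≈ 1.03.
E_xy > 0, so coffee and tea are substitutes.

1.03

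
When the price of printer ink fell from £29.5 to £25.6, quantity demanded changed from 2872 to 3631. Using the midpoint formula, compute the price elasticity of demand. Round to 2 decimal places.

%Δq = (3631 − 2872)/[(2872 + 3631)/2] = 759/3251.5 ≈ 0.2334.
%ΔP = (25.6 − 29.5)/[(29.5 + 25.6)/2] = -3.9/27.55 ≈ -0.1416.
Arc elasticity E = %Δq/%ΔP ≈ 0.2334/-0.1416 ≈ -1.65.
|E| > 1: demand is elastic over this range.

-1.65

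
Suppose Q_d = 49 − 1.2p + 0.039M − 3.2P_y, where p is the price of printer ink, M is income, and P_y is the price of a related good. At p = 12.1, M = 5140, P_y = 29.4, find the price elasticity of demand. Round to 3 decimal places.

-0.103

First evaluate Q_d: 49 − 1.2(12.1) + 0.039(5140) − 3.2(29.4) = 49 − 14.52 + 200.46 − 94.08 = 140.86.
∂Q_d/∂p = −1.2, so E_p = (−1.2)·(12.1/140.86) ≈ -0.103.
|E_p| < 1: demand is inelastic.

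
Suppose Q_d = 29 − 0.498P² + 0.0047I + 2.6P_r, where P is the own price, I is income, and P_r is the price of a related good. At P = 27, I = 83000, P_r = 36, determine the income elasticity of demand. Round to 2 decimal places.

Evaluating quantity at (P, I, P_r) gives Q_d = 29 − 0.498(27)² + 0.0047(83000) + 2.6(36) = 29 − 363.042 + 390.1 + 93.6 = 149.658.
∂Q_d/∂I = +0.0047, so E_I = 0.0047·(83000/149.658) ≈ 2.61.
E_I > 1: normal good (luxury).

2.61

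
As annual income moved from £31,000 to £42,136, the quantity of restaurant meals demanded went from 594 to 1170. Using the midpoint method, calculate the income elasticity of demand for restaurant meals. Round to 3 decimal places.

2.144

%ΔQ = (1170 − 594)/[(594+1170)/2] = 576/882 ≈ 0.6531.
%ΔM = (42,136 − 31,000)/[(31,000+42,136)/2] = 11136/36568 ≈ 0.3045.
E_I = %ΔQ/%ΔM ≈ 2.144.
E_I > 1: normal good (luxury).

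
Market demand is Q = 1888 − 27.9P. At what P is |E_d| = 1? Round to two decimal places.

33.84

For linear demand Q = a − bP, E = −bP/(a − bP). |E| = 1 ⇒ bP = a − bP ⇒ P = a/(2b).
P = 1888/(2·27.9) ≈ 33.84.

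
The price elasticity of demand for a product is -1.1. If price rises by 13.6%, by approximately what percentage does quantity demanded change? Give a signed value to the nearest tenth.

%ΔQ ≈ E × %ΔP = (-1.1) × (13.6%) ≈ -15.0%.

-15.0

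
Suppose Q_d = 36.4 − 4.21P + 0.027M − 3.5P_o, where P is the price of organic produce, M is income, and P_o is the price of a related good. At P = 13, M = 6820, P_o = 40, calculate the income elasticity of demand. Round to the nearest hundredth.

7.13

First evaluate Q_d: 36.4 − 4.21(13) + 0.027(6820) − 3.5(40) = 36.4 − 54.73 + 184.14 − 140 = 25.81.
∂Q_d/∂M = +0.027, so E_I = 0.027·(6820/25.81) ≈ 7.13.
E_I > 1: normal good (luxury).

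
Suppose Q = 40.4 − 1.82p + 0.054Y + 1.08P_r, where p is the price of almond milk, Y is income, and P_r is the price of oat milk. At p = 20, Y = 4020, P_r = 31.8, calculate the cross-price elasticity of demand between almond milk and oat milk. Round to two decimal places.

At the given point, Q = 40.4 − 1.82(20) + 0.054(4020) + 1.08(31.8) = 40.4 − 36.4 + 217.08 + 34.344 = 255.424.
∂Q/∂P_r = +1.08, so E_xy = 1.08·(31.8/255.424) ≈ 0.13.
E_xy > 0: the goods are substitutes.

0.13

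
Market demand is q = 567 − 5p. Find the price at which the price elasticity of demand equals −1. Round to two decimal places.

For linear demand q = a − bp, E = −bp/(a − bp). |E| = 1 ⇒ bp = a − bp ⇒ p = a/(2b).
p = 567/(2·5) = 56.70.

56.70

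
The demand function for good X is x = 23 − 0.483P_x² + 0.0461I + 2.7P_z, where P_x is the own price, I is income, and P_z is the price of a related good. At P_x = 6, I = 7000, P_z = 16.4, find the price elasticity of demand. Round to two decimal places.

-0.09

x = 23 − 0.483(6)² + 0.0461(7000) + 2.7(16.4) = 23 − 17.388 + 322.7 + 44.28 = 372.592.
∂x/∂P_x = −2·0.483·P_x = -5.796, so E_p = -5.796·(6/372.592) ≈ -0.09.
|E_p| < 1: demand is inelastic.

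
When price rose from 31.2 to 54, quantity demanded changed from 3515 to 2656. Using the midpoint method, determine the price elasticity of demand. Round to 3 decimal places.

%ΔQ = (2656 − 3515)/[(3515 + 2656)/2] = -859/3085.5 ≈ -0.2784.
%Δp = (54 − 31.2)/[(31.2 + 54)/2] = 22.8/42.6 ≈ 0.5352.
Arc elasticity E = %ΔQ/%Δp ≈ -0.2784/0.5352 ≈ -0.520.
|E| < 1: demand is inelastic over this range.

-0.520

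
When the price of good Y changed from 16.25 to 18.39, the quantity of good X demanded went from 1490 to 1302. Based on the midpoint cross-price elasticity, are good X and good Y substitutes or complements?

%ΔQ_x = (1302 − 1490)/[(1490+1302)/2] = -188/1396 ≈ -0.1347.
%ΔP_y = (18.39 − 16.25)/[(16.25+18.39)/2] ≈ 0.1236.
E_xy = -0.1347/0.1236 ≈ -1.090.
E_xy < 0, so the goods are complements.

complements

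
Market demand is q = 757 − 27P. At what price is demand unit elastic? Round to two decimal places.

For linear demand q = a − bP, E = −bP/(a − bP). |E| = 1 ⇒ bP = a − bP ⇒ P = a/(2b).
P = 757/(2·27) ≈ 14.02.

14.02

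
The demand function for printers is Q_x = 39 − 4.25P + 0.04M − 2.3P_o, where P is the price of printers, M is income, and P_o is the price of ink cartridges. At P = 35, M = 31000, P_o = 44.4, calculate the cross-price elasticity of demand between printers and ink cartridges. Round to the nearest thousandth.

Substituting, Q_x = 39 − 4.25(35) + 0.04(31000) − 2.3(44.4) = 39 − 148.75 + 1240 − 102.12 = 1028.13.
∂Q_x/∂P_o = −2.3, so E_xy = -2.3·(44.4/1028.13) ≈ -0.099.
E_xy < 0: the goods are complements.

-0.099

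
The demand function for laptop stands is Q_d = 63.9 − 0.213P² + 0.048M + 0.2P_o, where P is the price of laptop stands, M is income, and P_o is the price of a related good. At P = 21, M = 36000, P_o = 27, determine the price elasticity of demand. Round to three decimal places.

Q_d = 63.9 − 0.213(21)² + 0.048(36000) + 0.2(27) = 63.9 − 93.933 + 1728 + 5.4 = 1703.367.
∂Q_d/∂P = −2·0.213·P = -8.946, so E_p = -8.946·(21/1703.367) ≈ -0.110.
|E_p| < 1: demand is inelastic.

-0.110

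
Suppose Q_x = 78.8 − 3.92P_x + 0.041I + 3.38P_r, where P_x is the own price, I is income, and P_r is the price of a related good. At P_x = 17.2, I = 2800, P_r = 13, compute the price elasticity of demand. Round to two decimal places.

Substituting, Q_x = 78.8 − 3.92(17.2) + 0.041(2800) + 3.38(13) = 78.8 − 67.424 + 114.8 + 43.94 = 170.116.
∂Q_x/∂P_x = −3.92, so E_p = (−3.92)·(17.2/170.116) ≈ -0.40.
|E_p| < 1: demand is inelastic.

-0.40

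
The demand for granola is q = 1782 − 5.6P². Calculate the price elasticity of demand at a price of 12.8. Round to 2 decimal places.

At P = 12.8, q = 864.496.
dq/dP = −2·5.6·P = −143.36.
Point elasticity E = (dq/dP)·(P/q) = -143.36 × 12.8/864.496 ≈ -2.12.
|E| > 1, so demand is elastic at this price.

-2.12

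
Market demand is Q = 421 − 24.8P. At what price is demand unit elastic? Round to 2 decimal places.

8.49

For linear demand Q = a − bP, E = −bP/(a − bP). |E| = 1 ⇒ bP = a − bP ⇒ P = a/(2b).
P = 421/(2·24.8) ≈ 8.49.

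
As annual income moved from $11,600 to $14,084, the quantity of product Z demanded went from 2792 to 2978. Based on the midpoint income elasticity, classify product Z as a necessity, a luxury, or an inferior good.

%ΔQ = (2978 − 2792)/[(2792+2978)/2] = 186/2885 ≈ 0.0645.
%ΔI = (14,084 − 11,600)/[(11,600+14,084)/2] = 2484/12842 ≈ 0.1934.
E_I = %ΔQ/%ΔI ≈ 0.333.
E_I ∈ (0,1): normal good (necessity).

necessity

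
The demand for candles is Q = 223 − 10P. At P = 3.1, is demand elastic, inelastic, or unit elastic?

At P = 3.1, Q = 192.
dQ/dP = −10.
Point elasticity E = (dQ/dP)·(P/Q) = -10 × 3.1/192 ≈ -0.161.
|E| ≈ 0.161 < 1, so demand is inelastic.

inelastic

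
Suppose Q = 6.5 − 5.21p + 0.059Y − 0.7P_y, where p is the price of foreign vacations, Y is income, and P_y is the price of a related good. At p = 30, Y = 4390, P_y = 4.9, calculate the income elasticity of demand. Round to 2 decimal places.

Substituting, Q = 6.5 − 5.21(30) + 0.059(4390) − 0.7(4.9) = 6.5 − 156.3 + 259.01 − 3.43 = 105.78.
∂Q/∂Y = +0.059, so E_I = 0.059·(4390/105.78) ≈ 2.45.
E_I > 1: normal good (luxury).

2.45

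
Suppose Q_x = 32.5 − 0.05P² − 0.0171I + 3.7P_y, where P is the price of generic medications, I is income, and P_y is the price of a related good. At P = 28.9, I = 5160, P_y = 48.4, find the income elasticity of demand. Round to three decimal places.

-1.082

Evaluating quantity at (P, I, P_y) gives Q_x = 32.5 − 0.05(28.9)² − 0.0171(5160) + 3.7(48.4) = 32.5 − 41.7605 − 88.236 + 179.08 = 81.5835.
∂Q_x/∂I = −0.0171, so E_I = -0.0171·(5160/81.5835) ≈ -1.082.
E_I < 0: inferior good.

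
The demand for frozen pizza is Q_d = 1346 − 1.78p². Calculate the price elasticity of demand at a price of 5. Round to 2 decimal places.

At p = 5, Q_d = 1301.5.
dQ_d/dp = −2·1.78·p = −17.8.
Point elasticity E = (dQ_d/dp)·(p/Q_d) = -17.8 × 5/1301.5 ≈ -0.07.
|E| < 1, so demand is inelastic at this price.

-0.07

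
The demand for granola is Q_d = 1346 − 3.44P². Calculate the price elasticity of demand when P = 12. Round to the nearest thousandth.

At P = 12, Q_d = 850.64.
dQ_d/dP = −2·3.44·P = −82.56.
Point elasticity E = (dQ_d/dP)·(P/Q_d) = -82.56 × 12/850.64 ≈ -1.165.
|E| > 1, so demand is elastic at this price.

-1.165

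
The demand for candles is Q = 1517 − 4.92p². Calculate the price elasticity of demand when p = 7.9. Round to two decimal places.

-0.51

At p = 7.9, Q = 1209.9428.
dQ/dp = −2·4.92·p = −77.736.
Point elasticity E = (dQ/dp)·(p/Q) = -77.736 × 7.9/1209.9428 ≈ -0.51.
|E| < 1, so demand is inelastic at this price.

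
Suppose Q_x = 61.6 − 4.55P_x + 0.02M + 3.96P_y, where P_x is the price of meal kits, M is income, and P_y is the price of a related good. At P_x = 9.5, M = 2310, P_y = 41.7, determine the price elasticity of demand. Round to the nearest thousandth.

-0.188

Substituting, Q_x = 61.6 − 4.55(9.5) + 0.02(2310) + 3.96(41.7) = 61.6 − 43.225 + 46.2 + 165.132 = 229.707.
∂Q_x/∂P_x = −4.55, so E_p = (−4.55)·(9.5/229.707) ≈ -0.188.
|E_p| < 1: demand is inelastic.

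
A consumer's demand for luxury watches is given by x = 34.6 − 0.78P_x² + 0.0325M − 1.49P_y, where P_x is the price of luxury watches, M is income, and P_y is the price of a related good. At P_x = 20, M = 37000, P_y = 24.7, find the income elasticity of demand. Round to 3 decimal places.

First evaluate x: 34.6 − 0.78(20)² + 0.0325(37000) − 1.49(24.7) = 34.6 − 312 + 1202.5 − 36.803 = 888.297.
∂x/∂M = +0.0325, so E_I = 0.0325·(37000/888.297) ≈ 1.354.
E_I > 1: normal good (luxury).

1.354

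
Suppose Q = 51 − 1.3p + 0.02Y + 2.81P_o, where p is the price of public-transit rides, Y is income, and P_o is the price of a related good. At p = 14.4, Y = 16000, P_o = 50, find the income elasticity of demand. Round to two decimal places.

Q = 51 − 1.3(14.4) + 0.02(16000) + 2.81(50) = 51 − 18.72 + 320 + 140.5 = 492.78.
∂Q/∂Y = +0.02, so E_I = 0.02·(16000/492.78) ≈ 0.65.
E_I ∈ (0,1): normal good (necessity).

0.65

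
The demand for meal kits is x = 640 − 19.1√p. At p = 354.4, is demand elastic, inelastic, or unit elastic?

inelastic

At p = 354.4, x = 280.4327.
dx/dp = −19.1/(2√p) = −19.1/(2·18.8255).
Point elasticity E = (dx/dp)·(p/x) = -0.5073 × 354.4/280.4327 ≈ -0.641.
|E| ≈ 0.641 < 1, so demand is inelastic.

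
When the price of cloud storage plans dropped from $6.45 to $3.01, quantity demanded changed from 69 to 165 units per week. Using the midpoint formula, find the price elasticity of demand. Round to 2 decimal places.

-1.13

%ΔQ = (165 − 69)/[(69 + 165)/2] = 96/117 ≈ 0.8205.
%Δp = (3.01 − 6.45)/[(6.45 + 3.01)/2] = -3.44/4.73 ≈ -0.7273.
Arc elasticity E = %ΔQ/%Δp ≈ 0.8205/-0.7273 ≈ -1.13.
|E| > 1: demand is elastic over this range.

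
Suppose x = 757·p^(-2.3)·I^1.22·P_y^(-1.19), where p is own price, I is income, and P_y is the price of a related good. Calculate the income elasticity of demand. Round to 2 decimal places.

1.22

For a Cobb–Douglas (constant-elasticity) form x = A·I^α·…, the elasticity with respect to I equals the exponent α at every point.
Here the exponent on I is 1.22, so the income elasticity of demand is 1.22.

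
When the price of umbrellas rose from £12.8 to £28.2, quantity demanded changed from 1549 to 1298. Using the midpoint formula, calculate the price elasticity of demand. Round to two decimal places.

%ΔQ = (1298 − 1549)/[(1549 + 1298)/2] = -251/1423.5 ≈ -0.1763.
%Δp = (28.2 − 12.8)/[(12.8 + 28.2)/2] = 15.4/20.5 ≈ 0.7512.
Arc elasticity E = %ΔQ/%Δp ≈ -0.1763/0.7512 ≈ -0.23.
|E| < 1: demand is inelastic over this range.

-0.23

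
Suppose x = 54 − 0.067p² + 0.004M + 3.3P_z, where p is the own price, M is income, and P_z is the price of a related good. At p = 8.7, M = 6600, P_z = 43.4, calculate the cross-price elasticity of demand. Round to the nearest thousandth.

At the given point, x = 54 − 0.067(8.7)² + 0.004(6600) + 3.3(43.4) = 54 − 5.0712 + 26.4 + 143.22 = 218.5488.
∂x/∂P_z = +3.3, so E_xy = 3.3·(43.4/218.5488) ≈ 0.655.
E_xy > 0: the goods are substitutes.

0.655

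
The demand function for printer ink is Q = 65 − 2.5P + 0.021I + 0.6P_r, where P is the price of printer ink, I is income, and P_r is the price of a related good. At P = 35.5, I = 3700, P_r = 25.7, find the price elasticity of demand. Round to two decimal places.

-1.28

At the given point, Q = 65 − 2.5(35.5) + 0.021(3700) + 0.6(25.7) = 65 − 88.75 + 77.7 + 15.42 = 69.37.
∂Q/∂P = −2.5, so E_p = (−2.5)·(35.5/69.37) ≈ -1.28.
|E_p| > 1: demand is elastic.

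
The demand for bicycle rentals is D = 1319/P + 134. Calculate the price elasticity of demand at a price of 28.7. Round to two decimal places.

At P = 28.7, D = 179.9582.
dD/dP = −1319/P² = −1.6013.
Point elasticity E = (dD/dP)·(P/D) = -1.6013 × 28.7/179.9582 ≈ -0.26.
|E| < 1, so demand is inelastic at this price.

-0.26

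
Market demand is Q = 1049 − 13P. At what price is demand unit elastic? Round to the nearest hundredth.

40.35

For linear demand Q = a − bP, E = −bP/(a − bP). |E| = 1 ⇒ bP = a − bP ⇒ P = a/(2b).
P = 1049/(2·13) ≈ 40.35.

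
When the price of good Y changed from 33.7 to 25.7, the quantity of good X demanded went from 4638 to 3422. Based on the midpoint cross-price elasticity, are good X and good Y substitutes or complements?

%ΔQ_x = (3422 − 4638)/[(4638+3422)/2] = -1216/4030 ≈ -0.3017.
%ΔP_y = (25.7 − 33.7)/[(33.7+25.7)/2] ≈ -0.2694.
E_xy = -0.3017/-0.2694 ≈ 1.120.
E_xy > 0, so the goods are substitutes.

substitutes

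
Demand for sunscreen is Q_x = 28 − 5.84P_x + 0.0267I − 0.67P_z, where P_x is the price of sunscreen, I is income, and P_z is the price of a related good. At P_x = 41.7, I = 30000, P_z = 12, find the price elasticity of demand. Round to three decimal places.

-0.422

Evaluating quantity at (P_x, I, P_z) gives Q_x = 28 − 5.84(41.7) + 0.0267(30000) − 0.67(12) = 28 − 243.528 + 801 − 8.04 = 577.432.
∂Q_x/∂P_x = −5.84, so E_p = (−5.84)·(41.7/577.432) ≈ -0.422.
|E_p| < 1: demand is inelastic.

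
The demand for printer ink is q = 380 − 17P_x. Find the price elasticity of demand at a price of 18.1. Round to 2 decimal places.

-4.26

At P_x = 18.1, q = 72.3.
dq/dP_x = −17.
Point elasticity E = (dq/dP_x)·(P_x/q) = -17 × 18.1/72.3 ≈ -4.26.
|E| > 1, so demand is elastic at this price.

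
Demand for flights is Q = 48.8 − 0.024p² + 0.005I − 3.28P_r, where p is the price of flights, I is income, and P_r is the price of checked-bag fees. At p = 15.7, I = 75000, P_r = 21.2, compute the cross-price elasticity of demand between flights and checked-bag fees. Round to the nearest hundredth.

-0.20

Substituting, Q = 48.8 − 0.024(15.7)² + 0.005(75000) − 3.28(21.2) = 48.8 − 5.9158 + 375 − 69.536 = 348.3482.
∂Q/∂P_r = −3.28, so E_xy = -3.28·(21.2/348.3482) ≈ -0.20.
E_xy < 0: the goods are complements.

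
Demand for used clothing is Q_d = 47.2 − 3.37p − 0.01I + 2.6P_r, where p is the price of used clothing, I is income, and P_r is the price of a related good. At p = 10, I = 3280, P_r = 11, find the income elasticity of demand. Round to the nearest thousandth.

-3.527

Substituting, Q_d = 47.2 − 3.37(10) − 0.01(3280) + 2.6(11) = 47.2 − 33.7 − 32.8 + 28.6 = 9.3.
∂Q_d/∂I = −0.01, so E_I = -0.01·(3280/9.3) ≈ -3.527.
E_I < 0: inferior good.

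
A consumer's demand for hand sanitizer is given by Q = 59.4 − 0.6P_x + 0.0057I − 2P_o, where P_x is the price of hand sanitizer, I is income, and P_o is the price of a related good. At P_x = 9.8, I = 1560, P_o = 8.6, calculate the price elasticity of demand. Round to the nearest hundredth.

Q = 59.4 − 0.6(9.8) + 0.0057(1560) − 2(8.6) = 59.4 − 5.88 + 8.892 − 17.2 = 45.212.
∂Q/∂P_x = −0.6, so E_p = (−0.6)·(9.8/45.212) ≈ -0.13.
|E_p| < 1: demand is inelastic.

-0.13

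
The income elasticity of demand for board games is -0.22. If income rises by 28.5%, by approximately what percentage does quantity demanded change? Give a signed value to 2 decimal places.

%ΔQ ≈ E × %ΔI = (-0.22) × (28.5%) = -6.27%.

-6.27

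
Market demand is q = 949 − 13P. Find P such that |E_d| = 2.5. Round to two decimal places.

52.14

Set −bP/(a − bP) = −2.5 ⇒ bP = 2.5(a − bP) ⇒ bP(1+2.5) = 2.5·a.
P = 2.5·949/(13·3.5) ≈ 52.14.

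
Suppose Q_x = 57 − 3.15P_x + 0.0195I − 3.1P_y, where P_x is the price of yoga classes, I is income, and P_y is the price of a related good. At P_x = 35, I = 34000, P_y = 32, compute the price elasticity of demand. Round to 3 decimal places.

Substituting, Q_x = 57 − 3.15(35) + 0.0195(34000) − 3.1(32) = 57 − 110.25 + 663 − 99.2 = 510.55.
∂Q_x/∂P_x = −3.15, so E_p = (−3.15)·(35/510.55) ≈ -0.216.
|E_p| < 1: demand is inelastic.

-0.216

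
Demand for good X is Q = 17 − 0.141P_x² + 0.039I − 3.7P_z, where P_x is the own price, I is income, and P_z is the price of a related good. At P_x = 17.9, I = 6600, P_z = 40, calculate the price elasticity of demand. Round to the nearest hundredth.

Evaluating quantity at (P_x, I, P_z) gives Q = 17 − 0.141(17.9)² + 0.039(6600) − 3.7(40) = 17 − 45.1778 + 257.4 − 148 = 81.2222.
∂Q/∂P_x = −2·0.141·P_x = -5.0478, so E_p = -5.0478·(17.9/81.2222) ≈ -1.11.
|E_p| > 1: demand is elastic.

-1.11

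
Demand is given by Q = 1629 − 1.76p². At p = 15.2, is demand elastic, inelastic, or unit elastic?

inelastic

At p = 15.2, Q = 1222.3696.
dQ/dp = −2·1.76·p = −53.504.
Point elasticity E = (dQ/dp)·(p/Q) = -53.504 × 15.2/1222.3696 ≈ -0.665.
|E| ≈ 0.665 < 1, so demand is inelastic.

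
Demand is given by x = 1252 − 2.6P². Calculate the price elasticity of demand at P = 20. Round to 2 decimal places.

-9.81

At P = 20, x = 212.
dx/dP = −2·2.6·P = −104.
Point elasticity E = (dx/dP)·(P/x) = -104 × 20/212 ≈ -9.81.
|E| > 1, so demand is elastic at this price.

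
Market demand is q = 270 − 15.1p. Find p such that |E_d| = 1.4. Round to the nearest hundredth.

Set −bp/(a − bp) = −1.4 ⇒ bp = 1.4(a − bp) ⇒ bp(1+1.4) = 1.4·a.
p = 1.4·270/(15.1·2.4) ≈ 10.43.

10.43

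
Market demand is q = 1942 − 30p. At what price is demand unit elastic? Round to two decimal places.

32.37

For linear demand q = a − bp, E = −bp/(a − bp). |E| = 1 ⇒ bp = a − bp ⇒ p = a/(2b).
p = 1942/(2·30) ≈ 32.37.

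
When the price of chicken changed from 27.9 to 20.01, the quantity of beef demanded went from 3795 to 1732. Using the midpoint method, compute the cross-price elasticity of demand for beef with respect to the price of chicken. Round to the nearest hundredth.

%ΔQ_x = (1732 − 3795)/[(3795+1732)/2] = -2063/2763.5 ≈ -0.7465.
%ΔP_y = (20.01 − 27.9)/[(27.9+20.01)/2] ≈ -0.3294.
E_xy = -0.7465/-0.3294 ≈ 2.27.
E_xy > 0, so beef and chicken are substitutes.

2.27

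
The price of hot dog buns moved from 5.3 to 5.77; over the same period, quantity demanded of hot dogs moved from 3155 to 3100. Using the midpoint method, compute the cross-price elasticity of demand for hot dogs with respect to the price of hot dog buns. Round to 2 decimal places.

-0.21

%ΔQ_x = (3100 − 3155)/[(3155+3100)/2] = -55/3127.5 ≈ -0.0176.
%ΔP_y = (5.77 − 5.3)/[(5.3+5.77)/2] ≈ 0.0849.
E_xy = -0.0176/0.0849 ≈ -0.21.
E_xy < 0, so hot dogs and hot dog buns are complements.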